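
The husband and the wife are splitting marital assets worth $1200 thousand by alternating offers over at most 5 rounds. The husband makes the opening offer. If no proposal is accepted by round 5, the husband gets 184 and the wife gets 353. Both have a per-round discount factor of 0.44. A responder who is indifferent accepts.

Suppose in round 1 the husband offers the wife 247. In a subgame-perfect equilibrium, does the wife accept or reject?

Round 5 (the husband proposes): the wife gets 353 if talks fail, so the husband offers 353 and keeps 847.
Round 4 (the wife proposes): the husband can get 847 next round, worth 0.44 × 847 = 372.68 now. The wife offers 372.68 and keeps 1200 − 372.68 = 827.32.
Round 3 (the husband proposes): the wife can get 827.32 next round, worth 0.44 × 827.32 = 364.0208 now, so the husband offers 364.0208, keeping 835.9792.
Round 2 (the wife proposes): the husband can get 835.9792 next round, worth 0.44 × 835.9792 = 367.830848 now. The wife offers 367.830848 and keeps 1200 − 367.830848 = 832.169152.
So by rejecting in round 1, the wife gets 832.169152 next round, worth 0.44 × 832.169152 = 366.15442688 now.
Offer 247 < 366.15442688, so the wife rejects.

Reject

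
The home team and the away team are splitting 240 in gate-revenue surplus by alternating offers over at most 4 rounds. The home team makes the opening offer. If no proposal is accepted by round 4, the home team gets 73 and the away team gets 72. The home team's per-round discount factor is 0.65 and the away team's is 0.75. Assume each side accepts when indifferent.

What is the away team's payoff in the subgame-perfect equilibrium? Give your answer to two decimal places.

124.06

Solve by backward induction from round 4.
Round 4 (the away team proposes): the home team gets 73 if talks fail, so the away team offers 73 and keeps 167.
Round 3 (the home team proposes): the away team can get 167 next round, worth 0.75 × 167 = 125.25 now; the home team offers that and keeps 114.75.
Round 2 (the away team proposes): the home team can get 114.75 next round, worth 0.65 × 114.75 = 74.5875 now, so the away team offers 74.5875, keeping 165.4125.
Round 1 (the home team proposes): the away team can get 165.4125 next round, worth 0.75 × 165.4125 = 124.059375 now. The home team offers 124.059375 and keeps 240 − 124.059375 = 115.940625.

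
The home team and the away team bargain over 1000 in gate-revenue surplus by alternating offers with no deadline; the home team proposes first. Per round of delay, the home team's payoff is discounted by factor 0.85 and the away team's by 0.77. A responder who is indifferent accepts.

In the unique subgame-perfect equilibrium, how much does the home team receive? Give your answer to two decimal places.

665.70

When the home team proposes, the away team accepts any offer worth at least 0.77 times what the away team would get by proposing next round; and vice versa.
This gives x = 1000 − 0.77y and y = 1000 − 0.85x, where x and y are each side's share when it proposes.
Hence (1 − 0.77·0.85)x = 1000(1 − 0.77), i.e. 0.3455·x = 230.
x ≈ 665.7019; the away team's share is 1000 − x ≈ 334.2981.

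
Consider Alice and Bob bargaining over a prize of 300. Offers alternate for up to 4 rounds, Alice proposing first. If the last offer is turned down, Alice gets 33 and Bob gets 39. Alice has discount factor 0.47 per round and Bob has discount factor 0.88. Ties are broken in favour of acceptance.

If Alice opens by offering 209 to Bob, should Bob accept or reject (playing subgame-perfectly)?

Round 4 (Bob proposes): Alice gets 33 if talks fail, so Bob offers 33 and keeps 267.
Round 3 (Alice proposes): Bob can get 267 next round, worth 0.88 × 267 = 234.96 now. Alice offers 234.96 and keeps 300 − 234.96 = 65.04.
Round 2 (Bob proposes): Alice can get 65.04 next round, worth 0.47 × 65.04 = 30.5688 now; Bob offers that and keeps 269.4312.
So by rejecting in round 1, Bob gets 269.4312 next round, worth 0.88 × 269.4312 = 237.099456 now.
Offer 209 < 237.099456, so Bob rejects.

Reject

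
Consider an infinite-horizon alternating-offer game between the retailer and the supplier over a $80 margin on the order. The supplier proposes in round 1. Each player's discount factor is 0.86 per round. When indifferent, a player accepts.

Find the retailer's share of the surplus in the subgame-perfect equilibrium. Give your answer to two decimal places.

36.99

When the supplier proposes, the retailer accepts any offer worth at least 0.86 times what the retailer would get by proposing next round; and vice versa.
This gives x = 80 − 0.86y and y = 80 − 0.86x, where x and y are each side's share when it proposes.
Hence (1 − 0.86·0.86)x = 80(1 − 0.86), i.e. 0.2604·x = 11.2.
x ≈ 43.0108; the retailer's share is 80 − x ≈ 36.9892.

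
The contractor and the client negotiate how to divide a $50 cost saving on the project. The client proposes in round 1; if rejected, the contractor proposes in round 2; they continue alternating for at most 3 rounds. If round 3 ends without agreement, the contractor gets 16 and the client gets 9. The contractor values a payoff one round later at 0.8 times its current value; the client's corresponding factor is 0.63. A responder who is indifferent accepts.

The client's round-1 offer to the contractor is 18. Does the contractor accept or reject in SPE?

Round 3 (the client proposes): the contractor gets 16 if talks fail, so the client offers 16 and keeps 34.
Round 2 (the contractor proposes): the client can get 34 next round, worth 0.63 × 34 = 21.42 now. The contractor offers 21.42 and keeps 50 − 21.42 = 28.58.
So by rejecting in round 1, the contractor gets 28.58 next round, worth 0.8 × 28.58 = 22.864 now.
Offer 18 < 22.864, so the contractor rejects.

Reject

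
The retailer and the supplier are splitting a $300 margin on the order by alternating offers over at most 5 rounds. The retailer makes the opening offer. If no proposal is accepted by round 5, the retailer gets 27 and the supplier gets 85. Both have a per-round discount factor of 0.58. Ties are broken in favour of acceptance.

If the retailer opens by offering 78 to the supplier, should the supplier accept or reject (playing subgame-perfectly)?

Round 5 (the retailer proposes): the supplier gets 85 if talks fail, so the retailer offers 85 and keeps 215.
Round 4 (the supplier proposes): the retailer can get 215 next round, worth 0.58 × 215 = 124.7 now; the supplier offers that and keeps 175.3.
Round 3 (the retailer proposes): the supplier can get 175.3 next round, worth 0.58 × 175.3 = 101.674 now; the retailer offers that and keeps 198.326.
Round 2 (the supplier proposes): the retailer can get 198.326 next round, worth 0.58 × 198.326 = 115.02908 now, so the supplier offers 115.02908, keeping 184.97092.
So by rejecting in round 1, the supplier gets 184.97092 next round, worth 0.58 × 184.97092 = 107.2831336 now.
Offer 78 < 107.2831336, so the supplier rejects.

Reject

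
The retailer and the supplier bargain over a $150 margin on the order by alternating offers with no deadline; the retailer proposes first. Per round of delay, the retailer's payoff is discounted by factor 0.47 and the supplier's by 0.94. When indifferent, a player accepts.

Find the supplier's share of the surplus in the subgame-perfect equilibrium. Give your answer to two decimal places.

133.88

In a stationary SPE each proposer offers the other exactly their discounted continuation value.
If the retailer keeps x when proposing and the supplier keeps y when proposing, then x = 150 − 0.94y and y = 150 − 0.47x.
Solving: x = 150(1 − 0.94) / (1 − 0.47·0.94) = 9 / 0.5582 ≈ 16.1233.
The supplier gets 150 − 16.1233 ≈ 133.8767.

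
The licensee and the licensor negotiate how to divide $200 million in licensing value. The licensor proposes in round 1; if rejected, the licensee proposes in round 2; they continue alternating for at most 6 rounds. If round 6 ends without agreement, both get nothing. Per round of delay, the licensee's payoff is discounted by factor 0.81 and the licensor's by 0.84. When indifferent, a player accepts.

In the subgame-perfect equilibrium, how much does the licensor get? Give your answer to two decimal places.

Round 6 (the licensee proposes): rejection yields 0 for the licensor; the licensee offers 0 and keeps 200.
Round 5 (the licensor proposes): the licensee can get 200 next round, worth 0.81 × 200 = 162 now. The licensor offers 162 and keeps 200 − 162 = 38.
Round 4 (the licensee proposes): the licensor can get 38 next round, worth 0.84 × 38 = 31.92 now, so the licensee offers 31.92, keeping 168.08.
Round 3 (the licensor proposes): the licensee can get 168.08 next round, worth 0.81 × 168.08 = 136.1448 now, so the licensor offers 136.1448, keeping 63.8552.
Round 2 (the licensee proposes): the licensor can get 63.8552 next round, worth 0.84 × 63.8552 = 53.638368 now, so the licensee offers 53.638368, keeping 146.361632.
Round 1 (the licensor proposes): the licensee can get 146.361632 next round, worth 0.81 × 146.361632 = 118.55292192 now. The licensor offers 118.55292192 and keeps 200 − 118.55292192 = 81.44707808.

81.45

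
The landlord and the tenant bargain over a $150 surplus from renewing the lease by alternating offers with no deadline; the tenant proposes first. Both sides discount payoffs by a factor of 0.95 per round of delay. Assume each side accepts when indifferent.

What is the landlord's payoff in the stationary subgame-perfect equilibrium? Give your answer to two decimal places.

73.08

In a stationary SPE each proposer offers the other exactly their discounted continuation value.
If the tenant keeps x when proposing and the landlord keeps y when proposing, then x = 150 − 0.95y and y = 150 − 0.95x.
Solving: x = 150(1 − 0.95) / (1 − 0.95·0.95) = 7.5 / 0.0975 ≈ 76.9231.
The landlord gets 150 − 76.9231 ≈ 73.0769.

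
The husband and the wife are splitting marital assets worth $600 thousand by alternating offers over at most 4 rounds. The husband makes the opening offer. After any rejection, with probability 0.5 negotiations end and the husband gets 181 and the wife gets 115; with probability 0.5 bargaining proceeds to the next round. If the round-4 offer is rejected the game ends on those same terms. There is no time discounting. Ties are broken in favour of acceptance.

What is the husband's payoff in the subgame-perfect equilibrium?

371

By backward induction:
Round 4 (the wife proposes): the husband gets 181 if talks fail, so the wife offers 181 and keeps 419.
Round 3 (the husband proposes): rejecting gives the wife an expected 0.5 × 419 + 0.5 × 115 = 267, so the husband offers 267, keeping 333.
Round 2 (the wife proposes): rejecting gives the husband an expected 0.5 × 333 + 0.5 × 181 = 257; the wife offers that and keeps 343.
Round 1 (the husband proposes): rejecting gives the wife an expected 0.5 × 343 + 0.5 × 115 = 229, so the husband offers 229, keeping 371.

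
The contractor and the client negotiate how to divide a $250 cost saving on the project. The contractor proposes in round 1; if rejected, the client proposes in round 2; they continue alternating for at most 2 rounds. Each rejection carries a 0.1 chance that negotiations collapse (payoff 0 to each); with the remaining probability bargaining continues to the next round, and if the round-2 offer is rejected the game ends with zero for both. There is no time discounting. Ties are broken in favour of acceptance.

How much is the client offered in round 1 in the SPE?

225

By backward induction:
Round 2 (the client proposes): rejection yields 0 for the contractor; the client offers 0 and keeps 250.
Round 1 (the contractor proposes): rejecting gives the client an expected 0.9 × 250 = 225. The contractor offers 225 and keeps 250 − 225 = 25.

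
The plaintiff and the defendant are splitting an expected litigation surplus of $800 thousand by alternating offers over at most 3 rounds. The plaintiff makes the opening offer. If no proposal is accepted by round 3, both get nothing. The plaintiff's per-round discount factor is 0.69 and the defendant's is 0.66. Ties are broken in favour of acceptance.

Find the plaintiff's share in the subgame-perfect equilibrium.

636.32

Work backward from the last round.
Round 3 (the plaintiff proposes): rejection yields 0 for the defendant; the plaintiff offers 0 and keeps 800.
Round 2 (the defendant proposes): the plaintiff can get 800 next round, worth 0.69 × 800 = 552 now; the defendant offers that and keeps 248.
Round 1 (the plaintiff proposes): the defendant can get 248 next round, worth 0.66 × 248 = 163.68 now; the plaintiff offers that and keeps 636.32.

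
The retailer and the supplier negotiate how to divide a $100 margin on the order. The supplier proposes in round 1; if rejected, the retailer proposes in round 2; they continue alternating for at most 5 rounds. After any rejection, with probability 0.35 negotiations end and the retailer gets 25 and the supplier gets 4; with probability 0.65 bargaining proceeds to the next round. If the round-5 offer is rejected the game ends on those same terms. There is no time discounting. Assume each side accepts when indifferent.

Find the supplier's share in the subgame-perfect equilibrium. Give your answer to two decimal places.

Round 5 (the supplier proposes): the retailer gets 25 if talks fail, so the supplier offers 25 and keeps 75.
Round 4 (the retailer proposes): rejecting gives the supplier an expected 0.65 × 75 + 0.35 × 4 = 50.15, so the retailer offers 50.15, keeping 49.85.
Round 3 (the supplier proposes): rejecting gives the retailer an expected 0.65 × 49.85 + 0.35 × 25 = 41.1525; the supplier offers that and keeps 58.8475.
Round 2 (the retailer proposes): rejecting gives the supplier an expected 0.65 × 58.8475 + 0.35 × 4 = 39.650875; the retailer offers that and keeps 60.349125.
Round 1 (the supplier proposes): rejecting gives the retailer an expected 0.65 × 60.349125 + 0.35 × 25 = 47.97693125, so the supplier offers 47.97693125, keeping 52.02306875.

52.02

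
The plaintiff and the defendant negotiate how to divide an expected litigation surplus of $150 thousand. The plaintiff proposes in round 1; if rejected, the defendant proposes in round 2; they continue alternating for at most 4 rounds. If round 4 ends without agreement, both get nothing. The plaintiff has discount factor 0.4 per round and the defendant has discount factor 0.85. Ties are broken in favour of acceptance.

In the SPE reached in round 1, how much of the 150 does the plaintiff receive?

Work backward from the last round.
Round 4 (the defendant proposes): rejection yields 0 for the plaintiff; the defendant offers 0 and keeps 150.
Round 3 (the plaintiff proposes): the defendant can get 150 next round, worth 0.85 × 150 = 127.5 now. The plaintiff offers 127.5 and keeps 150 − 127.5 = 22.5.
Round 2 (the defendant proposes): the plaintiff can get 22.5 next round, worth 0.4 × 22.5 = 9 now; the defendant offers that and keeps 141.
Round 1 (the plaintiff proposes): the defendant can get 141 next round, worth 0.85 × 141 = 119.85 now, so the plaintiff offers 119.85, keeping 30.15.

30.15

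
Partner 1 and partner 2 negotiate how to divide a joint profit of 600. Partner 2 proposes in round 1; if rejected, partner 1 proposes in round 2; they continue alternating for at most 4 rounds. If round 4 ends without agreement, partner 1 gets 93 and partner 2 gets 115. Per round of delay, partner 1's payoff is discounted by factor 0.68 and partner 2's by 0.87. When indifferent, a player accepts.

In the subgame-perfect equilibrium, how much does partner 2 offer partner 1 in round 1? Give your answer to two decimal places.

248.15

By backward induction:
Round 4 (partner 1 proposes): partner 2 gets 115 if talks fail, so partner 1 offers 115 and keeps 485.
Round 3 (partner 2 proposes): partner 1 can get 485 next round, worth 0.68 × 485 = 329.8 now; partner 2 offers that and keeps 270.2.
Round 2 (partner 1 proposes): partner 2 can get 270.2 next round, worth 0.87 × 270.2 = 235.074 now; partner 1 offers that and keeps 364.926.
Round 1 (partner 2 proposes): partner 1 can get 364.926 next round, worth 0.68 × 364.926 = 248.14968 now, so partner 2 offers 248.14968, keeping 351.85032.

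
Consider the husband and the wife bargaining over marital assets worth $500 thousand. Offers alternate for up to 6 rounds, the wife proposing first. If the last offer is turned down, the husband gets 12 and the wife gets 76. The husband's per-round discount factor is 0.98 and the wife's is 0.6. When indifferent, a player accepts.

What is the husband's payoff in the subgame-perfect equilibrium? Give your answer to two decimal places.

454.91

Round 6 (the husband proposes): the wife gets 76 if talks fail, so the husband offers 76 and keeps 424.
Round 5 (the wife proposes): the husband can get 424 next round, worth 0.98 × 424 = 415.52 now, so the wife offers 415.52, keeping 84.48.
Round 4 (the husband proposes): the wife can get 84.48 next round, worth 0.6 × 84.48 = 50.688 now, so the husband offers 50.688, keeping 449.312.
Round 3 (the wife proposes): the husband can get 449.312 next round, worth 0.98 × 449.312 = 440.32576 now; the wife offers that and keeps 59.67424.
Round 2 (the husband proposes): the wife can get 59.67424 next round, worth 0.6 × 59.67424 = 35.804544 now. The husband offers 35.804544 and keeps 500 − 35.804544 = 464.195456.
Round 1 (the wife proposes): the husband can get 464.195456 next round, worth 0.98 × 464.195456 = 454.91154688 now. The wife offers 454.91154688 and keeps 500 − 454.91154688 = 45.08845312.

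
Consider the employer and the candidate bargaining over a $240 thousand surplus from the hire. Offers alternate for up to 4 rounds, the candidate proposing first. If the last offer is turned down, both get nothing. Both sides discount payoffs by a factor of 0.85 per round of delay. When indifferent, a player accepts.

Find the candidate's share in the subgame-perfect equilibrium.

62.01

Round 4 (the employer proposes): rejection yields 0 for the candidate; the employer offers 0 and keeps 240.
Round 3 (the candidate proposes): the employer can get 240 next round, worth 0.85 × 240 = 204 now. The candidate offers 204 and keeps 240 − 204 = 36.
Round 2 (the employer proposes): the candidate can get 36 next round, worth 0.85 × 36 = 30.6 now; the employer offers that and keeps 209.4.
Round 1 (the candidate proposes): the employer can get 209.4 next round, worth 0.85 × 209.4 = 177.99 now; the candidate offers that and keeps 62.01.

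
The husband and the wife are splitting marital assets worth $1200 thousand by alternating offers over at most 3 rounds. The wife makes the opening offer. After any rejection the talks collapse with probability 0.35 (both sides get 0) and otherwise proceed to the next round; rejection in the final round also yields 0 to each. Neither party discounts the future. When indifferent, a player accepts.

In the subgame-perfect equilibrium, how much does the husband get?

Round 3 (the wife proposes): the husband will accept anything ≥ 0, so the wife offers 0 and keeps 1200.
Round 2 (the husband proposes): rejecting gives the wife an expected 0.65 × 1200 = 780. The husband offers 780 and keeps 1200 − 780 = 420.
Round 1 (the wife proposes): rejecting gives the husband an expected 0.65 × 420 = 273. The wife offers 273 and keeps 1200 − 273 = 927.

273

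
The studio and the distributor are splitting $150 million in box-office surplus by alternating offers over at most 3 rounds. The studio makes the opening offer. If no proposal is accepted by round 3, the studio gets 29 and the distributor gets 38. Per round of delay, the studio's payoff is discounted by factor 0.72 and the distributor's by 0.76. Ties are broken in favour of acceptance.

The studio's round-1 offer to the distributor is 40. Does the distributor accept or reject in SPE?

Reject

Round 3 (the studio proposes): the distributor gets 38 if talks fail, so the studio offers 38 and keeps 112.
Round 2 (the distributor proposes): the studio can get 112 next round, worth 0.72 × 112 = 80.64 now. The distributor offers 80.64 and keeps 150 − 80.64 = 69.36.
So by rejecting in round 1, the distributor gets 69.36 next round, worth 0.76 × 69.36 = 52.7136 now.
Offer 40 < 52.7136, so the distributor rejects.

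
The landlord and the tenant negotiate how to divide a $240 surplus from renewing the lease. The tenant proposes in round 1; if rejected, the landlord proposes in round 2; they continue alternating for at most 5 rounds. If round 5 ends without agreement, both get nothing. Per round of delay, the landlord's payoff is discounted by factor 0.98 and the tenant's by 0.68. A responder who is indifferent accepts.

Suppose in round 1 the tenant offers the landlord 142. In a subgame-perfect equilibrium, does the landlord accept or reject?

Accept

Round 5 (the tenant proposes): rejection yields 0 for the landlord; the tenant offers 0 and keeps 240.
Round 4 (the landlord proposes): the tenant can get 240 next round, worth 0.68 × 240 = 163.2 now, so the landlord offers 163.2, keeping 76.8.
Round 3 (the tenant proposes): the landlord can get 76.8 next round, worth 0.98 × 76.8 = 75.264 now, so the tenant offers 75.264, keeping 164.736.
Round 2 (the landlord proposes): the tenant can get 164.736 next round, worth 0.68 × 164.736 = 112.02048 now; the landlord offers that and keeps 127.97952.
So by rejecting in round 1, the landlord gets 127.97952 next round, worth 0.98 × 127.97952 = 125.4199296 now.
Offer 142 ≥ 125.4199296, so the landlord accepts.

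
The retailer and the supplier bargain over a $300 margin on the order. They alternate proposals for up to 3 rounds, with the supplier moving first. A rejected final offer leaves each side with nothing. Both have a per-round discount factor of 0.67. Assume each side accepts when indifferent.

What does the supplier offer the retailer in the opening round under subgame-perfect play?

Round 3 (the supplier proposes): the retailer will accept anything ≥ 0, so the supplier offers 0 and keeps 300.
Round 2 (the retailer proposes): the supplier can get 300 next round, worth 0.67 × 300 = 201 now. The retailer offers 201 and keeps 300 − 201 = 99.
Round 1 (the supplier proposes): the retailer can get 99 next round, worth 0.67 × 99 = 66.33 now; the supplier offers that and keeps 233.67.

66.33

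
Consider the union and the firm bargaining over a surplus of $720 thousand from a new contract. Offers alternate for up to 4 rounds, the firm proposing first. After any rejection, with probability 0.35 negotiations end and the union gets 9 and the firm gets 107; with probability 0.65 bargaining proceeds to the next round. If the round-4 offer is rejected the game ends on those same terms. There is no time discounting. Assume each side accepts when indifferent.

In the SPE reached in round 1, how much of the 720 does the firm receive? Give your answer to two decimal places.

407.72

Round 4 (the union proposes): the firm gets 107 if talks fail, so the union offers 107 and keeps 613.
Round 3 (the firm proposes): rejecting gives the union an expected 0.65 × 613 + 0.35 × 9 = 401.6, so the firm offers 401.6, keeping 318.4.
Round 2 (the union proposes): rejecting gives the firm an expected 0.65 × 318.4 + 0.35 × 107 = 244.41, so the union offers 244.41, keeping 475.59.
Round 1 (the firm proposes): rejecting gives the union an expected 0.65 × 475.59 + 0.35 × 9 = 312.2835; the firm offers that and keeps 407.7165.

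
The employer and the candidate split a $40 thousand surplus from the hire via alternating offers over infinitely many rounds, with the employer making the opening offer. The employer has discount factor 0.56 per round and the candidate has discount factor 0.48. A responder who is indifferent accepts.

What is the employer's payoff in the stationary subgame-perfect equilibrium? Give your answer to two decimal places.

28.45

In a stationary SPE each proposer offers the other exactly their discounted continuation value.
If the employer keeps x when proposing and the candidate keeps y when proposing, then x = 40 − 0.48y and y = 40 − 0.56x.
Solving: x = 40(1 − 0.48) / (1 − 0.56·0.48) = 20.8 / 0.7312 ≈ 28.4464.
The candidate gets 40 − 28.4464 ≈ 11.5536.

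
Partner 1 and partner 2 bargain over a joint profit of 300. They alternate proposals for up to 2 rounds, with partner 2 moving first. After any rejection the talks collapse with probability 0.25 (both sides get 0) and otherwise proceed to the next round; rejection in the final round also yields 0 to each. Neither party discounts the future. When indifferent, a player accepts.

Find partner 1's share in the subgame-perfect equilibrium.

225

Round 2 (partner 1 proposes): partner 2 will accept anything ≥ 0, so partner 1 offers 0 and keeps 300.
Round 1 (partner 2 proposes): rejecting gives partner 1 an expected 0.75 × 300 = 225. Partner 2 offers 225 and keeps 300 − 225 = 75.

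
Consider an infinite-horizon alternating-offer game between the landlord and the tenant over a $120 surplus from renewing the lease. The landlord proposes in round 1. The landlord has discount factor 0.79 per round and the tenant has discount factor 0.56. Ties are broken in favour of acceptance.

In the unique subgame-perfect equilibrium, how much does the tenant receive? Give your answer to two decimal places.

In a stationary SPE each proposer offers the other exactly their discounted continuation value.
If the landlord keeps x when proposing and the tenant keeps y when proposing, then x = 120 − 0.56y and y = 120 − 0.79x.
Solving: x = 120(1 − 0.56) / (1 − 0.79·0.56) = 52.8 / 0.5576 ≈ 94.6915.
The tenant gets 120 − 94.6915 ≈ 25.3085.

25.31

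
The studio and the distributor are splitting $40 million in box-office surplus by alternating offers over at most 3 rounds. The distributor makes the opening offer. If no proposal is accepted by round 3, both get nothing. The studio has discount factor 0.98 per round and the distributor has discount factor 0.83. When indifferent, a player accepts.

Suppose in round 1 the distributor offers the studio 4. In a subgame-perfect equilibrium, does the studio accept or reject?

Reject

Work out the studio's continuation value if the offer is rejected.
Round 3 (the distributor proposes): the studio will accept anything ≥ 0, so the distributor offers 0 and keeps 40.
Round 2 (the studio proposes): the distributor can get 40 next round, worth 0.83 × 40 = 33.2 now. The studio offers 33.2 and keeps 40 − 33.2 = 6.8.
So by rejecting in round 1, the studio gets 6.8 next round, worth 0.98 × 6.8 = 6.664 now.
Offer 4 < 6.664, so the studio rejects.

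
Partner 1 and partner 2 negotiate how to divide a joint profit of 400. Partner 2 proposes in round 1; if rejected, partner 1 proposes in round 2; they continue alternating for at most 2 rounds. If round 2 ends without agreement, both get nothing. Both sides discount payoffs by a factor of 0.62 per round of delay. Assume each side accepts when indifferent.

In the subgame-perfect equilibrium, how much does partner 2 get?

152

Round 2 (partner 1 proposes): partner 2 will accept anything ≥ 0, so partner 1 offers 0 and keeps 400.
Round 1 (partner 2 proposes): partner 1 can get 400 next round, worth 0.62 × 400 = 248 now, so partner 2 offers 248, keeping 152.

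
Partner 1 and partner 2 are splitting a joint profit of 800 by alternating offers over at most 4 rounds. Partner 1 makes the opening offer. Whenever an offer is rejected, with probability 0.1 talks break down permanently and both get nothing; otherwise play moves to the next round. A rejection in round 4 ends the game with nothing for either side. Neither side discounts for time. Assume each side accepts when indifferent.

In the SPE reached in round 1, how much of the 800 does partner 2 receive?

655.2

By backward induction:
Round 4 (partner 2 proposes): partner 1 will accept anything ≥ 0, so partner 2 offers 0 and keeps 800.
Round 3 (partner 1 proposes): rejecting gives partner 2 an expected 0.9 × 800 = 720, so partner 1 offers 720, keeping 80.
Round 2 (partner 2 proposes): rejecting gives partner 1 an expected 0.9 × 80 = 72, so partner 2 offers 72, keeping 728.
Round 1 (partner 1 proposes): rejecting gives partner 2 an expected 0.9 × 728 = 655.2. Partner 1 offers 655.2 and keeps 800 − 655.2 = 144.8.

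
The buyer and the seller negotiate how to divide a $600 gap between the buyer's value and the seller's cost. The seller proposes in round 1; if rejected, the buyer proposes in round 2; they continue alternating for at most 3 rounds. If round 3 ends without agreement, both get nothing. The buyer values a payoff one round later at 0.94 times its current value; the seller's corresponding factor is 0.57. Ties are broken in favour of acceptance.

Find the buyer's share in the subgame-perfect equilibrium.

Round 3 (the seller proposes): rejection yields 0 for the buyer; the seller offers 0 and keeps 600.
Round 2 (the buyer proposes): the seller can get 600 next round, worth 0.57 × 600 = 342 now, so the buyer offers 342, keeping 258.
Round 1 (the seller proposes): the buyer can get 258 next round, worth 0.94 × 258 = 242.52 now; the seller offers that and keeps 357.48.

242.52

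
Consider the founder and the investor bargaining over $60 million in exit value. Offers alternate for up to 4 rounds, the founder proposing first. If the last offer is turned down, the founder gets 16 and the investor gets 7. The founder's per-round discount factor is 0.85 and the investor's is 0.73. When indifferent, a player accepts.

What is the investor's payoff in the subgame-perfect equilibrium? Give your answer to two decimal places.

Round 4 (the investor proposes): the founder gets 16 if talks fail, so the investor offers 16 and keeps 44.
Round 3 (the founder proposes): the investor can get 44 next round, worth 0.73 × 44 = 32.12 now; the founder offers that and keeps 27.88.
Round 2 (the investor proposes): the founder can get 27.88 next round, worth 0.85 × 27.88 = 23.698 now. The investor offers 23.698 and keeps 60 − 23.698 = 36.302.
Round 1 (the founder proposes): the investor can get 36.302 next round, worth 0.73 × 36.302 = 26.50046 now; the founder offers that and keeps 33.49954.

26.50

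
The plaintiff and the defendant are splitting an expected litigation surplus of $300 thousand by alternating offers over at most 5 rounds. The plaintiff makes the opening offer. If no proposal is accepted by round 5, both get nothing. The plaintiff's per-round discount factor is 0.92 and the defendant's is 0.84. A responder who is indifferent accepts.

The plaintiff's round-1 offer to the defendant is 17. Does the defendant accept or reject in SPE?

Reject

Round 5 (the plaintiff proposes): rejection yields 0 for the defendant; the plaintiff offers 0 and keeps 300.
Round 4 (the defendant proposes): the plaintiff can get 300 next round, worth 0.92 × 300 = 276 now. The defendant offers 276 and keeps 300 − 276 = 24.
Round 3 (the plaintiff proposes): the defendant can get 24 next round, worth 0.84 × 24 = 20.16 now, so the plaintiff offers 20.16, keeping 279.84.
Round 2 (the defendant proposes): the plaintiff can get 279.84 next round, worth 0.92 × 279.84 = 257.4528 now; the defendant offers that and keeps 42.5472.
So by rejecting in round 1, the defendant gets 42.5472 next round, worth 0.84 × 42.5472 = 35.739648 now.
Offer 17 < 35.739648, so the defendant rejects.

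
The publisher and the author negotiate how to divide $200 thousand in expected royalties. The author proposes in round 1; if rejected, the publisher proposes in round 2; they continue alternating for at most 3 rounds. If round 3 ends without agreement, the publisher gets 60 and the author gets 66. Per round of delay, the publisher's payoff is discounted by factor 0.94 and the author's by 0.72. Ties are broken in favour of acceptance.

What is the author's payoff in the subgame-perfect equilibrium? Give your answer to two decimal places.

106.75

By backward induction:
Round 3 (the author proposes): the publisher gets 60 if talks fail, so the author offers 60 and keeps 140.
Round 2 (the publisher proposes): the author can get 140 next round, worth 0.72 × 140 = 100.8 now; the publisher offers that and keeps 99.2.
Round 1 (the author proposes): the publisher can get 99.2 next round, worth 0.94 × 99.2 = 93.248 now, so the author offers 93.248, keeping 106.752.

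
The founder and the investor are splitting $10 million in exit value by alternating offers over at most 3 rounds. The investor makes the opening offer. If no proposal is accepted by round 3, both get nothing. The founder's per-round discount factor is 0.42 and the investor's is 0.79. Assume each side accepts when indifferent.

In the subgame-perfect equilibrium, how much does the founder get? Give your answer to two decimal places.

Round 3 (the investor proposes): the founder will accept anything ≥ 0, so the investor offers 0 and keeps 10.
Round 2 (the founder proposes): the investor can get 10 next round, worth 0.79 × 10 = 7.9 now. The founder offers 7.9 and keeps 10 − 7.9 = 2.1.
Round 1 (the investor proposes): the founder can get 2.1 next round, worth 0.42 × 2.1 = 0.882 now; the investor offers that and keeps 9.118.

0.88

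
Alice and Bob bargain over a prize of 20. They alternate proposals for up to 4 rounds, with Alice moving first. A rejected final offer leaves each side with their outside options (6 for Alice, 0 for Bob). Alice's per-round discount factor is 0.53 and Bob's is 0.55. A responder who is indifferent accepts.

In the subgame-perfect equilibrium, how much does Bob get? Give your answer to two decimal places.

7.41

Round 4 (Bob proposes): Alice gets 6 if talks fail, so Bob offers 6 and keeps 14.
Round 3 (Alice proposes): Bob can get 14 next round, worth 0.55 × 14 = 7.7 now. Alice offers 7.7 and keeps 20 − 7.7 = 12.3.
Round 2 (Bob proposes): Alice can get 12.3 next round, worth 0.53 × 12.3 = 6.519 now, so Bob offers 6.519, keeping 13.481.
Round 1 (Alice proposes): Bob can get 13.481 next round, worth 0.55 × 13.481 = 7.41455 now, so Alice offers 7.41455, keeping 12.58545.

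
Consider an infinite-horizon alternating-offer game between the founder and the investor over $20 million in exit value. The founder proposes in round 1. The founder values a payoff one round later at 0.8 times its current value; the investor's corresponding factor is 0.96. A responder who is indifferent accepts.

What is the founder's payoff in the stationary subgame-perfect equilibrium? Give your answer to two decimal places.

3.45

In a stationary SPE each proposer offers the other exactly their discounted continuation value.
If the founder keeps x when proposing and the investor keeps y when proposing, then x = 20 − 0.96y and y = 20 − 0.8x.
Solving: x = 20(1 − 0.96) / (1 − 0.8·0.96) = 0.8 / 0.232 ≈ 3.4483.
The investor gets 20 − 3.4483 ≈ 16.5517.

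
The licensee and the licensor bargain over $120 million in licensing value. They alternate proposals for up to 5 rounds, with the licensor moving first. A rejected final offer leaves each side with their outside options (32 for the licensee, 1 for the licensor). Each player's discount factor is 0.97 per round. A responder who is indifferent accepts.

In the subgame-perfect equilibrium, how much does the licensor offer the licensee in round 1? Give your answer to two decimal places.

35.11

Work backward from the last round.
Round 5 (the licensor proposes): the licensee gets 32 if talks fail, so the licensor offers 32 and keeps 88.
Round 4 (the licensee proposes): the licensor can get 88 next round, worth 0.97 × 88 = 85.36 now. The licensee offers 85.36 and keeps 120 − 85.36 = 34.64.
Round 3 (the licensor proposes): the licensee can get 34.64 next round, worth 0.97 × 34.64 = 33.6008 now. The licensor offers 33.6008 and keeps 120 − 33.6008 = 86.3992.
Round 2 (the licensee proposes): the licensor can get 86.3992 next round, worth 0.97 × 86.3992 = 83.807224 now. The licensee offers 83.807224 and keeps 120 − 83.807224 = 36.192776.
Round 1 (the licensor proposes): the licensee can get 36.192776 next round, worth 0.97 × 36.192776 = 35.10699272 now; the licensor offers that and keeps 84.89300728.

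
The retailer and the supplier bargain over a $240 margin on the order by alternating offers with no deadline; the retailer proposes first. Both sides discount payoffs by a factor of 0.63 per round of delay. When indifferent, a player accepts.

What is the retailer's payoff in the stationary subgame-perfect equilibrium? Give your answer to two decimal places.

Let x be the retailer's share when the retailer proposes and y be the supplier's share when the supplier proposes.
The supplier accepts iff offered ≥ 0.63·y, so x = 240 − 0.63y. Symmetrically y = 240 − 0.63x.
Substituting: x = 240 − 0.63(240 − 0.63x), giving x(1 − 0.63·0.63) = 240(1 − 0.63).
So x = 240 × 0.37 / 0.6031 ≈ 147.2393, and the supplier receives 240 − x ≈ 92.7607.

147.24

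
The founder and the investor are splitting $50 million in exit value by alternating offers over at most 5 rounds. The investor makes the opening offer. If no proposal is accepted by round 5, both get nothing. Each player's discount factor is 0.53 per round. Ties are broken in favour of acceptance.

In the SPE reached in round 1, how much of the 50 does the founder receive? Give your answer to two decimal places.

Round 5 (the investor proposes): rejection yields 0 for the founder; the investor offers 0 and keeps 50.
Round 4 (the founder proposes): the investor can get 50 next round, worth 0.53 × 50 = 26.5 now, so the founder offers 26.5, keeping 23.5.
Round 3 (the investor proposes): the founder can get 23.5 next round, worth 0.53 × 23.5 = 12.455 now; the investor offers that and keeps 37.545.
Round 2 (the founder proposes): the investor can get 37.545 next round, worth 0.53 × 37.545 = 19.89885 now. The founder offers 19.89885 and keeps 50 − 19.89885 = 30.10115.
Round 1 (the investor proposes): the founder can get 30.10115 next round, worth 0.53 × 30.10115 = 15.9536095 now. The investor offers 15.9536095 and keeps 50 − 15.9536095 = 34.0463905.

15.95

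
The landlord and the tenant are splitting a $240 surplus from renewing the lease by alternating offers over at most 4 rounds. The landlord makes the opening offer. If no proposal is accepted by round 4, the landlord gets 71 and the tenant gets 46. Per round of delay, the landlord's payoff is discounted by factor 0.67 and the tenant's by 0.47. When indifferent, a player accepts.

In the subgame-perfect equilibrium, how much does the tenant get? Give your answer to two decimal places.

By backward induction:
Round 4 (the tenant proposes): the landlord gets 71 if talks fail, so the tenant offers 71 and keeps 169.
Round 3 (the landlord proposes): the tenant can get 169 next round, worth 0.47 × 169 = 79.43 now; the landlord offers that and keeps 160.57.
Round 2 (the tenant proposes): the landlord can get 160.57 next round, worth 0.67 × 160.57 = 107.5819 now. The tenant offers 107.5819 and keeps 240 − 107.5819 = 132.4181.
Round 1 (the landlord proposes): the tenant can get 132.4181 next round, worth 0.47 × 132.4181 = 62.236507 now. The landlord offers 62.236507 and keeps 240 − 62.236507 = 177.763493.

62.24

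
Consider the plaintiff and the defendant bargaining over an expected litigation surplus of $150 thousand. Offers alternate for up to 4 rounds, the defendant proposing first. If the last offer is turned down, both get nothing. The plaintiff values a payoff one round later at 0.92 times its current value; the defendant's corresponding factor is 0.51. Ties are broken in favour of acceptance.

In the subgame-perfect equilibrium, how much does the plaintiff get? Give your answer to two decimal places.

Round 4 (the plaintiff proposes): rejection yields 0 for the defendant; the plaintiff offers 0 and keeps 150.
Round 3 (the defendant proposes): the plaintiff can get 150 next round, worth 0.92 × 150 = 138 now; the defendant offers that and keeps 12.
Round 2 (the plaintiff proposes): the defendant can get 12 next round, worth 0.51 × 12 = 6.12 now; the plaintiff offers that and keeps 143.88.
Round 1 (the defendant proposes): the plaintiff can get 143.88 next round, worth 0.92 × 143.88 = 132.3696 now; the defendant offers that and keeps 17.6304.

132.37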